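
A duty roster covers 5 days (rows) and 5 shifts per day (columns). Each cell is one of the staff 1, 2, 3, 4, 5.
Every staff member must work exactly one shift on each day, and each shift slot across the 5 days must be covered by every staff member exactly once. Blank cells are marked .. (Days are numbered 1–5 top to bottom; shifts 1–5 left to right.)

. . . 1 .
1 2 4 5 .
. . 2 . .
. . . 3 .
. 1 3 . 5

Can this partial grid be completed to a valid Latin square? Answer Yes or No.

Yes

No day or shift among the givens repeats a symbol, and propagating forced cells runs into no contradiction.
One valid completion exists (for instance, 2 3 5 1 4 / 1 2 4 5 3 / 3 5 2 4 1 / 5 4 1 3 2 / 4 1 3 2 5).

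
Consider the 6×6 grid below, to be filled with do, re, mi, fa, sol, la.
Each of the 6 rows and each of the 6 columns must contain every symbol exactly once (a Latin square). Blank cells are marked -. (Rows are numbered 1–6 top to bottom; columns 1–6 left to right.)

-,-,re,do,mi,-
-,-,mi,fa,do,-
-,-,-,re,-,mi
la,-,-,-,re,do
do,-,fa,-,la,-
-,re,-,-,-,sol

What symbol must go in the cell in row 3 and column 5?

Row 4, column 3: row 4 has {do, re, la} and column 3 has {re, mi, fa}, leaving only sol.
Row 4, column 4: row 4 has {do, re, sol, la} and column 4 has {do, re, fa}, leaving only mi.
Row 4, column 2: row 4 has {do, re, mi, sol, la} and column 2 has {re}, leaving only fa.
Row 5, column 4: row 5 has {do, fa, la} and column 4 has {do, re, mi, fa}, leaving only sol.
Row 5, column 2: row 5 has {do, fa, sol, la} and column 2 has {re, fa}, leaving only mi.
Row 5, column 6: row 5 has {do, mi, fa, sol, la} and column 6 has {do, mi, sol}, leaving only re.
Row 2, column 6: row 2 has {do, mi, fa} and column 6 has {do, re, mi, sol}, leaving only la.
Row 1, column 6: row 1 has {do, re, mi} and column 6 has {do, re, mi, sol, la}, leaving only fa.
Row 1, column 1: row 1 has {do, re, mi, fa} and column 1 has {do, la}, leaving only sol.
Row 1, column 2: row 1 has {do, re, mi, fa, sol} and column 2 has {re, mi, fa}, leaving only la.
Row 2, column 1: row 2 has {do, mi, fa, la} and column 1 has {do, sol, la}, leaving only re.
Row 2, column 2: row 2 has {do, re, mi, fa, la} and column 2 has {re, mi, fa, la}, leaving only sol.
Row 3, column 1: row 3 has {re, mi} and column 1 has {do, re, sol, la}, leaving only fa.
Row 3 already has {re, mi, fa} and column 5 already has {do, re, mi, la}, so row 3, column 5 must be sol.

sol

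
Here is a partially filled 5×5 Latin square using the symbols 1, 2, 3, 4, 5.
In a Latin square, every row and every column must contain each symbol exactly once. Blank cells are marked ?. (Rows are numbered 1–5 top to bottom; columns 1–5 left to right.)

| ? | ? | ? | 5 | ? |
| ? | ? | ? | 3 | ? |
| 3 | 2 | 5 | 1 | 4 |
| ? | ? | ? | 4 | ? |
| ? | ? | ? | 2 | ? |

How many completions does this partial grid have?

56

Row 1, column 1: eliminating its row and column leaves {1, 2, 4}.
Row 1, column 2: eliminating its row and column leaves {1, 3, 4}.
Row 1, column 3: eliminating its row and column leaves {1, 2, 3, 4}.
Row 1, column 5: eliminating its row and column leaves {1, 2, 3}.
Row 2, column 1: eliminating its row and column leaves {1, 2, 4, 5}.
Row 2, column 2: eliminating its row and column leaves {1, 4, 5}.
Row 2, column 3: eliminating its row and column leaves {1, 2, 4}.
Row 2, column 5: eliminating its row and column leaves {1, 2, 5}.
Row 4, column 1: eliminating its row and column leaves {1, 2, 5}.
Row 4, column 2: eliminating its row and column leaves {1, 3, 5}.
Row 4, column 3: eliminating its row and column leaves {1, 2, 3}.
Row 4, column 5: eliminating its row and column leaves {1, 2, 3, 5}.
Row 5, column 1: eliminating its row and column leaves {1, 4, 5}.
Row 5, column 2: eliminating its row and column leaves {1, 3, 4, 5}.
Row 5, column 3: eliminating its row and column leaves {1, 3, 4}.
Row 5, column 5: eliminating its row and column leaves {1, 3, 5}.
Enumerating the assignments across these blanks that avoid any row or column repeat gives 56 completions.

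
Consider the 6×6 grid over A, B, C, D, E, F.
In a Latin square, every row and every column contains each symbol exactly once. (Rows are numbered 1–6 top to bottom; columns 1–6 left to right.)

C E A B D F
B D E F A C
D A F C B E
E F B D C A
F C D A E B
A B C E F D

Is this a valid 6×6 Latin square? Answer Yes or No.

Each row is a permutation of the 6 symbols, and so is each column.

Yes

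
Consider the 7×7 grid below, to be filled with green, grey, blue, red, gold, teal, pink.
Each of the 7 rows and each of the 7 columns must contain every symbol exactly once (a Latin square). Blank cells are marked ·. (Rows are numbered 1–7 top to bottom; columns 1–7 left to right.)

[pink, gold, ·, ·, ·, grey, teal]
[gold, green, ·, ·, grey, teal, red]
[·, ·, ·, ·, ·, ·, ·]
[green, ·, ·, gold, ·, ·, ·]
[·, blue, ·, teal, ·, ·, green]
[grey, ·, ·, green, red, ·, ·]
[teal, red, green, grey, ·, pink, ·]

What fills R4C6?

Row 5, column 1: row 5 has {green, blue, teal} and column 1 has {green, grey, gold, teal, pink}, leaving only red.
Row 3, column 1: row 3 has {} and column 1 has {green, grey, red, gold, teal, pink}, leaving only blue.
Row 5, column 6: row 5 has {green, blue, red, teal} and column 6 has {grey, teal, pink}, leaving only gold.
Row 5, column 5: row 5 has {green, blue, red, gold, teal} and column 5 has {grey, red}, leaving only pink.
Row 5, column 3: row 5 has {green, blue, red, gold, teal, pink} and column 3 has {green}, leaving only grey.
Row 6, column 6: row 6 has {green, grey, red} and column 6 has {grey, gold, teal, pink}, leaving only blue.
Row 4 already has {green, gold} and column 6 already has {grey, blue, gold, teal, pink}, so row 4, column 6 must be red.

red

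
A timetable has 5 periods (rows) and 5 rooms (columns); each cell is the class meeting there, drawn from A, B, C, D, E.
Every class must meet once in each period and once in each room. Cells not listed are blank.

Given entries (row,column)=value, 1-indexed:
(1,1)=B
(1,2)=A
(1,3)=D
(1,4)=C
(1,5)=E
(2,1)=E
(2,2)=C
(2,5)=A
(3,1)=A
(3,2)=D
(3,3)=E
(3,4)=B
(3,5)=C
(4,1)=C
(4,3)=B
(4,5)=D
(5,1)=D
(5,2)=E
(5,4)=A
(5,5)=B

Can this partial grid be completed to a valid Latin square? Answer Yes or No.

No

Period 2, room 3: period 2 together with room 3 already contain {A, B, C, D, E} — every symbol — so nothing can go there. The grid has no valid completion.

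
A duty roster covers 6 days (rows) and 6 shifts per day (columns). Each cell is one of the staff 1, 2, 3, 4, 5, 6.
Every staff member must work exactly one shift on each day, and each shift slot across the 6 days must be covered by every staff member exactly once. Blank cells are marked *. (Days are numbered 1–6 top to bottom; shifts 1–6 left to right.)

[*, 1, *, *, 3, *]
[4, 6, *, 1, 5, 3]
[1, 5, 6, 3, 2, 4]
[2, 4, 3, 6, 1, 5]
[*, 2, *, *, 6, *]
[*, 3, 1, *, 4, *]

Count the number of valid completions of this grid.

3

Day 1, shift 1: eliminating its day and shift leaves {5, 6}.
Day 1, shift 3: eliminating its day and shift leaves {2, 4, 5}.
Day 1, shift 4: eliminating its day and shift leaves {2, 4, 5}.
Day 1, shift 6: eliminating its day and shift leaves {2, 6}.
Day 2, shift 3: eliminating its day and shift leaves {2}.
Day 5, shift 1: eliminating its day and shift leaves {3, 5}.
Day 5, shift 3: eliminating its day and shift leaves {4, 5}.
Day 5, shift 4: eliminating its day and shift leaves {4, 5}.
Day 5, shift 6: eliminating its day and shift leaves {1}.
Day 6, shift 1: eliminating its day and shift leaves {5, 6}.
Day 6, shift 4: eliminating its day and shift leaves {2, 5}.
Day 6, shift 6: eliminating its day and shift leaves {2, 6}.
Enumerating the assignments across these blanks that avoid any day or shift repeat gives 3 completions.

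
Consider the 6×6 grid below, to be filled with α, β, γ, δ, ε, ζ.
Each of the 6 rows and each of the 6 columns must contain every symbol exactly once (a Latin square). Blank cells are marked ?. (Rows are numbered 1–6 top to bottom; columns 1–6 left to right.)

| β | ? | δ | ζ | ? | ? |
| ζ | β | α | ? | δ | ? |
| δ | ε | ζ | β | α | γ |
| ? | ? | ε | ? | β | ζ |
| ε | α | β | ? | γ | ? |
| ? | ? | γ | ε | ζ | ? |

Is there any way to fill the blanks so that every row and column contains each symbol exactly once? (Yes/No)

Row 1, column 2: row 1 has {β, δ, ζ} and column 2 has {α, β, ε}, so it must be γ.
Row 1, column 5: row 1 has {β, γ, δ, ζ} and column 5 has {α, β, γ, δ, ζ}, so it must be ε.
Row 1, column 6: row 1 has {β, γ, δ, ε, ζ} and column 6 has {γ, ζ}, so it must be α.
Row 2, column 4: row 2 has {α, β, δ, ζ} and column 4 has {β, ε, ζ}, so it must be γ.
Row 2, column 6: row 2 has {α, β, γ, δ, ζ} and column 6 has {α, γ, ζ}, so it must be ε.
Row 4, column 2: row 4 has {β, ε, ζ} and column 2 has {α, β, γ, ε}, so it must be δ.
Now row 6, column 2: row 6 together with column 2 already contain {α, β, γ, δ, ε, ζ} — every symbol — so nothing can go there. The grid has no valid completion.

No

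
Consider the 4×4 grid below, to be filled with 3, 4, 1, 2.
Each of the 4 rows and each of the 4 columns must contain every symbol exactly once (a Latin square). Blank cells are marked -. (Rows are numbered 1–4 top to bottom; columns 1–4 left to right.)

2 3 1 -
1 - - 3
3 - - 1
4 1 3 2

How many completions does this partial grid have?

2

Row 1, column 4: eliminating its row and column leaves {4}.
Row 2, column 2: eliminating its row and column leaves {4, 2}.
Row 2, column 3: eliminating its row and column leaves {4, 2}.
Row 3, column 2: eliminating its row and column leaves {4, 2}.
Row 3, column 3: eliminating its row and column leaves {4, 2}.
Enumerating the assignments across these blanks that avoid any row or column repeat gives 2 completions.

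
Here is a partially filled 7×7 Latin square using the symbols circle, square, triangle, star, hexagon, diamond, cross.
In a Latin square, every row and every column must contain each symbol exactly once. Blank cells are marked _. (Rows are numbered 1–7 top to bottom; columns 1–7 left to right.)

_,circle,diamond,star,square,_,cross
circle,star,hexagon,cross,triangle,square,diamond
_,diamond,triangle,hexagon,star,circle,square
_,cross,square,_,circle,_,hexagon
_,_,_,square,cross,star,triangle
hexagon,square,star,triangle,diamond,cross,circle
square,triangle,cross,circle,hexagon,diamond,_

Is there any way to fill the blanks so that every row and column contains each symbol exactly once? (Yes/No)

Yes

No row or column among the givens repeats a symbol, and propagating forced cells runs into no contradiction.
One valid completion exists (for instance, triangle circle diamond star square hexagon cross / circle star hexagon cross triangle square diamond / cross diamond triangle hexagon star circle square / star cross square diamond circle triangle hexagon / diamond hexagon circle square cross star triangle / hexagon square star triangle diamond cross circle / square triangle cross circle hexagon diamond star).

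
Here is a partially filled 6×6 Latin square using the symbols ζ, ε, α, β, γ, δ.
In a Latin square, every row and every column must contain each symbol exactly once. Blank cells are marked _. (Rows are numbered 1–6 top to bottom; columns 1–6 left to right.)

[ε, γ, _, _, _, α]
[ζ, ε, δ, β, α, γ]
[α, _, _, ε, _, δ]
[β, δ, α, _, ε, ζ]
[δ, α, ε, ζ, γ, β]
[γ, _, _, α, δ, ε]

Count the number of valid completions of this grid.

Row 1, column 3: eliminating its row and column leaves {ζ, β}.
Row 1, column 4: eliminating its row and column leaves {δ}.
Row 1, column 5: eliminating its row and column leaves {ζ, β}.
Row 3, column 2: eliminating its row and column leaves {ζ, β}.
Row 3, column 3: eliminating its row and column leaves {ζ, β, γ}.
Row 3, column 5: eliminating its row and column leaves {ζ, β}.
Row 4, column 4: eliminating its row and column leaves {γ}.
Row 6, column 2: eliminating its row and column leaves {ζ, β}.
Row 6, column 3: eliminating its row and column leaves {ζ, β}.
Enumerating the assignments across these blanks that avoid any row or column repeat gives 2 completions.

2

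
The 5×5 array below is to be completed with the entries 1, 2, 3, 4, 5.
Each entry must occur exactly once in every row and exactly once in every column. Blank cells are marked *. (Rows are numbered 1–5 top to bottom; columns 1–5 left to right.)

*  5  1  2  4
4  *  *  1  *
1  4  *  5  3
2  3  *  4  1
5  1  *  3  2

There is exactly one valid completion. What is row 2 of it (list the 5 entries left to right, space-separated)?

Row 2, column 2: row 2 has {1, 4} and column 2 has {1, 3, 4, 5}, leaving only 2.
Row 2, column 5: row 2 has {1, 2, 4} and column 5 has {1, 2, 3, 4}, leaving only 5.
Row 2, column 3: row 2 has {1, 2, 4, 5} and column 3 has {1}, leaving only 3.
So row 2 reads: 4 2 3 1 5.

4 2 3 1 5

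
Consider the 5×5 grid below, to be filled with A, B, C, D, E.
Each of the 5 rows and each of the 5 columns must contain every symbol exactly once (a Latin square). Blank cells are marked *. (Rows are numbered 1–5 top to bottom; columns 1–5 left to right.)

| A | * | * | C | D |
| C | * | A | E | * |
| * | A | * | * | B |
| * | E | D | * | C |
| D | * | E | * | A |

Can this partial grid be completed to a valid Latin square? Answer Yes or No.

Row 2, column 5: row 2 together with column 5 already contain {A, B, C, D, E} — every symbol — so nothing can go there. The grid has no valid completion.

No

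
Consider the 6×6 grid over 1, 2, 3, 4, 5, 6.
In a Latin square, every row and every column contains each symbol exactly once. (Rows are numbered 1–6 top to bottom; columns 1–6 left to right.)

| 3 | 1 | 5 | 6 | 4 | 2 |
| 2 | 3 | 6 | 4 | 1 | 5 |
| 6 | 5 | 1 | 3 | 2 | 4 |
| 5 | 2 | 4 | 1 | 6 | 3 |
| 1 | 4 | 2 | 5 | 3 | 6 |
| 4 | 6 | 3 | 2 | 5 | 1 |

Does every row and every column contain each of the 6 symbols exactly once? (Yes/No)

Each row is a permutation of the 6 symbols, and so is each column.

Yes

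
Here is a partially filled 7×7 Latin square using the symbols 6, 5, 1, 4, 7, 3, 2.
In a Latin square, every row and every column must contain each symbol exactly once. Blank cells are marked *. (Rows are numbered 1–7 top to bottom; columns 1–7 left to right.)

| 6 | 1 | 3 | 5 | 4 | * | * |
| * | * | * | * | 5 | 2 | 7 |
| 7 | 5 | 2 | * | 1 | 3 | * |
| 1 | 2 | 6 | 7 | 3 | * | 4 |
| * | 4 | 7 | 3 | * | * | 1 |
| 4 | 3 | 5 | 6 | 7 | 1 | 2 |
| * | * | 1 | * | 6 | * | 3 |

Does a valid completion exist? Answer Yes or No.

Row 1, column 7: row 1 together with column 7 already contain {6, 5, 1, 4, 7, 3, 2} — every symbol — so nothing can go there. The grid has no valid completion.

No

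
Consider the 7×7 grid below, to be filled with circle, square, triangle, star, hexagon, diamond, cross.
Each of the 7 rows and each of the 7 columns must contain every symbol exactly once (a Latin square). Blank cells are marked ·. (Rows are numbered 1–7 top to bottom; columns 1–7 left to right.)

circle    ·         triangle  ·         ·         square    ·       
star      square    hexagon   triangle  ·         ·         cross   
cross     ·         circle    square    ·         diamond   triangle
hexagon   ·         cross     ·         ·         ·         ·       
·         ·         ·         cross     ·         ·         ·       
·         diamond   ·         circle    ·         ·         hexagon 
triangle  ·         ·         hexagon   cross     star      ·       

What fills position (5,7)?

Row 2, column 6: row 2 has {square, triangle, star, hexagon, cross} and column 6 has {square, star, diamond}, leaving only circle.
Row 2, column 5: row 2 has {circle, square, triangle, star, hexagon, cross} and column 5 has {cross}, leaving only diamond.
Row 4, column 6: row 4 has {hexagon, cross} and column 6 has {circle, square, star, diamond}, leaving only triangle.
Row 5, column 6: row 5 has {cross} and column 6 has {circle, square, triangle, star, diamond}, leaving only hexagon.
Row 6, column 1: row 6 has {circle, hexagon, diamond} and column 1 has {circle, triangle, star, hexagon, cross}, leaving only square.
Row 5, column 1: row 5 has {hexagon, cross} and column 1 has {circle, square, triangle, star, hexagon, cross}, leaving only diamond.
Row 6, column 3: row 6 has {circle, square, hexagon, diamond} and column 3 has {circle, triangle, hexagon, cross}, leaving only star.
Row 5, column 3: row 5 has {hexagon, diamond, cross} and column 3 has {circle, triangle, star, hexagon, cross}, leaving only square.
Row 6, column 5: row 6 has {circle, square, star, hexagon, diamond} and column 5 has {diamond, cross}, leaving only triangle.
Row 6, column 6: row 6 has {circle, square, triangle, star, hexagon, diamond} and column 6 has {circle, square, triangle, star, hexagon, diamond}, leaving only cross.
Row 7, column 2: row 7 has {triangle, star, hexagon, cross} and column 2 has {square, diamond}, leaving only circle.
Row 4, column 2: row 4 has {triangle, hexagon, cross} and column 2 has {circle, square, diamond}, leaving only star.
Row 3, column 2: row 3 has {circle, square, triangle, diamond, cross} and column 2 has {circle, square, star, diamond}, leaving only hexagon.
Row 1, column 2: row 1 has {circle, square, triangle} and column 2 has {circle, square, star, hexagon, diamond}, leaving only cross.
Row 3, column 5: row 3 has {circle, square, triangle, hexagon, diamond, cross} and column 5 has {triangle, diamond, cross}, leaving only star.
Row 1, column 5: row 1 has {circle, square, triangle, cross} and column 5 has {triangle, star, diamond, cross}, leaving only hexagon.
Row 4, column 4: row 4 has {triangle, star, hexagon, cross} and column 4 has {circle, square, triangle, hexagon, cross}, leaving only diamond.
Row 1, column 4: row 1 has {circle, square, triangle, hexagon, cross} and column 4 has {circle, square, triangle, hexagon, diamond, cross}, leaving only star.
Row 1, column 7: row 1 has {circle, square, triangle, star, hexagon, cross} and column 7 has {triangle, hexagon, cross}, leaving only diamond.
Row 5, column 2: row 5 has {square, hexagon, diamond, cross} and column 2 has {circle, square, star, hexagon, diamond, cross}, leaving only triangle.
Row 5, column 5: row 5 has {square, triangle, hexagon, diamond, cross} and column 5 has {triangle, star, hexagon, diamond, cross}, leaving only circle.
Row 5 already has {circle, square, triangle, hexagon, diamond, cross} and column 7 already has {triangle, hexagon, diamond, cross}, so row 5, column 7 must be star.

star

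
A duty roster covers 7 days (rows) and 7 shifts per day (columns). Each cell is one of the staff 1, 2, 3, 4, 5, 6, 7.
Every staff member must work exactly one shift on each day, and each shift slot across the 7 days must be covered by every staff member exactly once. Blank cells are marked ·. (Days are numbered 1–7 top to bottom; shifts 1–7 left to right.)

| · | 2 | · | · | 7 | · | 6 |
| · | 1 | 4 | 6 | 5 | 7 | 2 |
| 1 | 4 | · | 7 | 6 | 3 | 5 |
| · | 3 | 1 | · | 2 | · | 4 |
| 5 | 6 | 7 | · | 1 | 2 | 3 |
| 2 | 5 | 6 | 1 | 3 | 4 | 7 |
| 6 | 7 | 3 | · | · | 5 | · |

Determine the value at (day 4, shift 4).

Day 4 already has {1, 2, 3, 4} and shift 4 already has {1, 6, 7}, so day 4, shift 4 must be 5.

5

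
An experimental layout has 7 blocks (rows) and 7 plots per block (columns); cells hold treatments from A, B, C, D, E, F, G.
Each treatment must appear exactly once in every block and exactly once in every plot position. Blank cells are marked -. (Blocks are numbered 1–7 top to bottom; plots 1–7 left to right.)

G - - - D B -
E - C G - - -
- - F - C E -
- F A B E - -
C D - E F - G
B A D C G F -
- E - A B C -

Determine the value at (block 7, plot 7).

Block 1, plot 2: block 1 has {B, D, G} and plot 2 has {A, D, E, F}, leaving only C.
Block 1, plot 3: block 1 has {B, C, D, G} and plot 3 has {A, C, D, F}, leaving only E.
Block 1, plot 4: block 1 has {B, C, D, E, G} and plot 4 has {A, B, C, E, G}, leaving only F.
Block 1, plot 7: block 1 has {B, C, D, E, F, G} and plot 7 has {G}, leaving only A.
Block 2, plot 2: block 2 has {C, E, G} and plot 2 has {A, C, D, E, F}, leaving only B.
Block 2, plot 5: block 2 has {B, C, E, G} and plot 5 has {B, C, D, E, F, G}, leaving only A.
Block 2, plot 6: block 2 has {A, B, C, E, G} and plot 6 has {B, C, E, F}, leaving only D.
Block 2, plot 7: block 2 has {A, B, C, D, E, G} and plot 7 has {A, G}, leaving only F.
Block 7 already has {A, B, C, E} and plot 7 already has {A, F, G}, so block 7, plot 7 must be D.

D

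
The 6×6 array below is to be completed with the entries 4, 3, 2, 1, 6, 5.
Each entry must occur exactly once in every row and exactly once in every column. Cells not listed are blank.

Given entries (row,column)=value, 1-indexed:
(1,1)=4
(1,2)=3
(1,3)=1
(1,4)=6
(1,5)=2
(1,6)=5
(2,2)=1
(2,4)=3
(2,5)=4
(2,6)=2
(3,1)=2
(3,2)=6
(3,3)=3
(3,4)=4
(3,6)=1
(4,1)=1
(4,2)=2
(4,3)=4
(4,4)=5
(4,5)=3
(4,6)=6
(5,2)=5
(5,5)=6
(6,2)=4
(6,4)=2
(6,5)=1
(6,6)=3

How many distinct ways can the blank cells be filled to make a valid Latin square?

Row 2, column 1: eliminating its row and column leaves {6, 5}.
Row 2, column 3: eliminating its row and column leaves {6, 5}.
Row 3, column 5: eliminating its row and column leaves {5}.
Row 5, column 1: eliminating its row and column leaves {3}.
Row 5, column 3: eliminating its row and column leaves {2}.
Row 5, column 4: eliminating its row and column leaves {1}.
Row 5, column 6: eliminating its row and column leaves {4}.
Row 6, column 1: eliminating its row and column leaves {6, 5}.
Row 6, column 3: eliminating its row and column leaves {6, 5}.
Enumerating the assignments across these blanks that avoid any row or column repeat gives 2 completions.

2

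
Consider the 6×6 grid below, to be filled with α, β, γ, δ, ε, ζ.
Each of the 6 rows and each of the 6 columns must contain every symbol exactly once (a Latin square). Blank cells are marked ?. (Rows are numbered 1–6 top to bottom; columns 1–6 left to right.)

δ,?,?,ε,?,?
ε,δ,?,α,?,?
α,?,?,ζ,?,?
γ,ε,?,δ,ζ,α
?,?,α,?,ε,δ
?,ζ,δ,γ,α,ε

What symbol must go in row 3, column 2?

Row 4, column 3: row 4 has {α, γ, δ, ε, ζ} and column 3 has {α, δ}, leaving only β.
Row 5, column 4: row 5 has {α, δ, ε} and column 4 has {α, γ, δ, ε, ζ}, leaving only β.
Row 5, column 1: row 5 has {α, β, δ, ε} and column 1 has {α, γ, δ, ε}, leaving only ζ.
Row 5, column 2: row 5 has {α, β, δ, ε, ζ} and column 2 has {δ, ε, ζ}, leaving only γ.
Row 3 already has {α, ζ} and column 2 already has {γ, δ, ε, ζ}, so row 3, column 2 must be β.

β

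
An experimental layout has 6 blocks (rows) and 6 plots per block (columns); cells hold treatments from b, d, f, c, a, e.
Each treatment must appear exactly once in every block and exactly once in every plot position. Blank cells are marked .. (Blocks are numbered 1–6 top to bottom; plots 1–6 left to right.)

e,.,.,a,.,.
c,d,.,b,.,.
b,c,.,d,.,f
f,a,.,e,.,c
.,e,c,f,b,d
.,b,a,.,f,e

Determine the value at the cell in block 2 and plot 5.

e

Block 1, plot 2: block 1 has {a, e} and plot 2 has {b, d, c, a, e}, leaving only f.
Block 1, plot 6: block 1 has {f, a, e} and plot 6 has {d, f, c, e}, leaving only b.
Block 1, plot 3: block 1 has {b, f, a, e} and plot 3 has {c, a}, leaving only d.
Block 1, plot 5: block 1 has {b, d, f, a, e} and plot 5 has {b, f}, leaving only c.
Block 2, plot 6: block 2 has {b, d, c} and plot 6 has {b, d, f, c, e}, leaving only a.
Block 2 already has {b, d, c, a} and plot 5 already has {b, f, c}, so block 2, plot 5 must be e.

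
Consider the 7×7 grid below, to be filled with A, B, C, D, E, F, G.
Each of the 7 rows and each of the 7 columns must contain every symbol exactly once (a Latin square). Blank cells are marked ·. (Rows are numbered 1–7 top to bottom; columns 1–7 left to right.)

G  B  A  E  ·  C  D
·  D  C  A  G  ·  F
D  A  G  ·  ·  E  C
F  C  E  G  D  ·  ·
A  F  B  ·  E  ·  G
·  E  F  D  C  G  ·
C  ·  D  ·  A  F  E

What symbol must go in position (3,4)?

Row 1, column 5: row 1 has {A, B, C, D, E, G} and column 5 has {A, C, D, E, G}, leaving only F.
Row 2, column 6: row 2 has {A, C, D, F, G} and column 6 has {C, E, F, G}, leaving only B.
Row 2, column 1: row 2 has {A, B, C, D, F, G} and column 1 has {A, C, D, F, G}, leaving only E.
Row 3, column 5: row 3 has {A, C, D, E, G} and column 5 has {A, C, D, E, F, G}, leaving only B.
Row 3 already has {A, B, C, D, E, G} and column 4 already has {A, D, E, G}, so row 3, column 4 must be F.

F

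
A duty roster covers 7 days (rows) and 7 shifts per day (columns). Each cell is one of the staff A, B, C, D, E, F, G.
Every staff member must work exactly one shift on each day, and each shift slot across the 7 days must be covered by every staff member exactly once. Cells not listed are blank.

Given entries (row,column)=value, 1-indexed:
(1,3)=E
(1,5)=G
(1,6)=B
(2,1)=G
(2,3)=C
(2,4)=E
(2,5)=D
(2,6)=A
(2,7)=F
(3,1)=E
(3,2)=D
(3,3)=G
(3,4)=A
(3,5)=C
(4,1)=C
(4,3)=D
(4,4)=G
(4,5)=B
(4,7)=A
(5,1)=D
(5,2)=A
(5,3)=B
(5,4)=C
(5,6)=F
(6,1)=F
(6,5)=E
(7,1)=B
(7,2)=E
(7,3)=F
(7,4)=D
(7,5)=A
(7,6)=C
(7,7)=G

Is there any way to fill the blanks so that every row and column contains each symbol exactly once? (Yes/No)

No

Day 3, shift 6: day 3 together with shift 6 already contain {A, B, C, D, E, F, G} — every symbol — so nothing can go there. The grid has no valid completion.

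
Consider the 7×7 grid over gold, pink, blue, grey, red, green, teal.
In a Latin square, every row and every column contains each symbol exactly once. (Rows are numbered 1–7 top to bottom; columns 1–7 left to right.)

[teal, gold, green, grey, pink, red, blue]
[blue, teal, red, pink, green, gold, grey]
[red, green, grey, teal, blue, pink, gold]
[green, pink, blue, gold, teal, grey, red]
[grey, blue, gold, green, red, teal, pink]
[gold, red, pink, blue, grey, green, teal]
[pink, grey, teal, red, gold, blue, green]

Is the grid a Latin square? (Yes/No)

Yes

Each row is a permutation of the 7 symbols, and so is each column.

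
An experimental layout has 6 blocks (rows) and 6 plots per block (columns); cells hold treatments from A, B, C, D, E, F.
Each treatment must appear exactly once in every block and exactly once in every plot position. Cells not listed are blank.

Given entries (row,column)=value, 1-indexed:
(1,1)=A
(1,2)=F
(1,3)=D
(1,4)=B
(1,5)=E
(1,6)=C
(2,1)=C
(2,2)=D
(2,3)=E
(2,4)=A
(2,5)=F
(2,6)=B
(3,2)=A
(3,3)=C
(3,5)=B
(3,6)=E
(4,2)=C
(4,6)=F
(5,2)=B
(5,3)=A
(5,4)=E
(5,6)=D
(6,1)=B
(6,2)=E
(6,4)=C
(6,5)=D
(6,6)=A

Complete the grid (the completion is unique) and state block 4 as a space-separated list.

E C B D A F

Block 4, plot 3: block 4 has {C, F} and plot 3 has {A, C, D, E}, leaving only B.
Block 4, plot 4: block 4 has {B, C, F} and plot 4 has {A, B, C, E}, leaving only D.
Block 4, plot 1: block 4 has {B, C, D, F} and plot 1 has {A, B, C}, leaving only E.
Block 4, plot 5: block 4 has {B, C, D, E, F} and plot 5 has {B, D, E, F}, leaving only A.
So block 4 reads: E C B D A F.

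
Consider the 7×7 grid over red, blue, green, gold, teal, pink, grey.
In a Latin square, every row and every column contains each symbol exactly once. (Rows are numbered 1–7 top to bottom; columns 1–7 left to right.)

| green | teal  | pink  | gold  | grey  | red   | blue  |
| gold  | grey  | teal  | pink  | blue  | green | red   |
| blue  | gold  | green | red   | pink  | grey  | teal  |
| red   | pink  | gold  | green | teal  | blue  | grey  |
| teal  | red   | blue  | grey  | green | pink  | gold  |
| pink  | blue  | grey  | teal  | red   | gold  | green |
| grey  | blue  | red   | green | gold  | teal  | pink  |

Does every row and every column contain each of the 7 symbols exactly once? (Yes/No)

Every row is a permutation, but column 4 contains green twice (at rows 4 and 7).

No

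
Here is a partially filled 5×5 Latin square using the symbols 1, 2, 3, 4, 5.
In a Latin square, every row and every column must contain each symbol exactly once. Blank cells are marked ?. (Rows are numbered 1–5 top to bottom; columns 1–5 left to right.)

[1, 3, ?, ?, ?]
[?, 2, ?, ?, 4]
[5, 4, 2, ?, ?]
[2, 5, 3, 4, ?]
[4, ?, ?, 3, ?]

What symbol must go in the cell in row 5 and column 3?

5

Row 2, column 1: row 2 has {2, 4} and column 1 has {1, 2, 4, 5}, leaving only 3.
Row 3, column 4: row 3 has {2, 4, 5} and column 4 has {3, 4}, leaving only 1.
Row 2, column 4: row 2 has {2, 3, 4} and column 4 has {1, 3, 4}, leaving only 5.
Row 1, column 4: row 1 has {1, 3} and column 4 has {1, 3, 4, 5}, leaving only 2.
Row 1, column 5: row 1 has {1, 2, 3} and column 5 has {4}, leaving only 5.
Row 1, column 3: row 1 has {1, 2, 3, 5} and column 3 has {2, 3}, leaving only 4.
Row 2, column 3: row 2 has {2, 3, 4, 5} and column 3 has {2, 3, 4}, leaving only 1.
Row 5 already has {3, 4} and column 3 already has {1, 2, 3, 4}, so row 5, column 3 must be 5.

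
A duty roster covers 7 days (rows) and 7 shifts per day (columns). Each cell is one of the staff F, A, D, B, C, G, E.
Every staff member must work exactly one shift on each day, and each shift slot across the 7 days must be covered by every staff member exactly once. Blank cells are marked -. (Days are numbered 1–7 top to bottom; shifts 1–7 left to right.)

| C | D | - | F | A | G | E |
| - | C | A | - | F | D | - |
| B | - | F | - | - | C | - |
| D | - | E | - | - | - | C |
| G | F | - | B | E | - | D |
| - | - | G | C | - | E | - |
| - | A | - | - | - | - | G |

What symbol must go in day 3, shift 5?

Day 1, shift 3: day 1 has {F, A, D, C, G, E} and shift 3 has {F, A, G, E}, leaving only B.
Day 2, shift 1: day 2 has {F, A, D, C} and shift 1 has {D, B, C, G}, leaving only E.
Day 2, shift 4: day 2 has {F, A, D, C, E} and shift 4 has {F, B, C}, leaving only G.
Day 2, shift 7: day 2 has {F, A, D, C, G, E} and shift 7 has {D, C, G, E}, leaving only B.
Day 3, shift 7: day 3 has {F, B, C} and shift 7 has {D, B, C, G, E}, leaving only A.
Day 4, shift 4: day 4 has {D, C, E} and shift 4 has {F, B, C, G}, leaving only A.
Day 5, shift 3: day 5 has {F, D, B, G, E} and shift 3 has {F, A, B, G, E}, leaving only C.
Day 5, shift 6: day 5 has {F, D, B, C, G, E} and shift 6 has {D, C, G, E}, leaving only A.
Day 6, shift 2: day 6 has {C, G, E} and shift 2 has {F, A, D, C}, leaving only B.
Day 4, shift 2: day 4 has {A, D, C, E} and shift 2 has {F, A, D, B, C}, leaving only G.
Day 3, shift 2: day 3 has {F, A, B, C} and shift 2 has {F, A, D, B, C, G}, leaving only E.
Day 3, shift 4: day 3 has {F, A, B, C, E} and shift 4 has {F, A, B, C, G}, leaving only D.
Day 3 already has {F, A, D, B, C, E} and shift 5 already has {F, A, E}, so day 3, shift 5 must be G.

G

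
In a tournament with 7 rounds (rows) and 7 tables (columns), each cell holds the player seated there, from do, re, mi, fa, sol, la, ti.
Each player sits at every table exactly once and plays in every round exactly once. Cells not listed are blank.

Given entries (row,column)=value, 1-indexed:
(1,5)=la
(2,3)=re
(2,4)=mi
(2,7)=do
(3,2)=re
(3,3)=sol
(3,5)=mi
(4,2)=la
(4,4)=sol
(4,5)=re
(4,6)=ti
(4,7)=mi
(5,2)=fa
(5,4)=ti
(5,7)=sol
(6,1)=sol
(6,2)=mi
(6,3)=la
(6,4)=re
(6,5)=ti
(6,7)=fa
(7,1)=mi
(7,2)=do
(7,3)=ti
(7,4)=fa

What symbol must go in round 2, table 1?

Round 1, table 4: round 1 has {la} and table 4 has {re, mi, fa, sol, ti}, leaving only do.
Round 3, table 4: round 3 has {re, mi, sol} and table 4 has {do, re, mi, fa, sol, ti}, leaving only la.
Round 3, table 7: round 3 has {re, mi, sol, la} and table 7 has {do, mi, fa, sol}, leaving only ti.
Round 1, table 7: round 1 has {do, la} and table 7 has {do, mi, fa, sol, ti}, leaving only re.
Round 5, table 5: round 5 has {fa, sol, ti} and table 5 has {re, mi, la, ti}, leaving only do.
Round 5, table 3: round 5 has {do, fa, sol, ti} and table 3 has {re, sol, la, ti}, leaving only mi.
Round 1, table 3: round 1 has {do, re, la} and table 3 has {re, mi, sol, la, ti}, leaving only fa.
Round 1, table 1: round 1 has {do, re, fa, la} and table 1 has {mi, sol}, leaving only ti.
Round 1, table 2: round 1 has {do, re, fa, la, ti} and table 2 has {do, re, mi, fa, la}, leaving only sol.
Round 1, table 6: round 1 has {do, re, fa, sol, la, ti} and table 6 has {ti}, leaving only mi.
Round 2, table 2: round 2 has {do, re, mi} and table 2 has {do, re, mi, fa, sol, la}, leaving only ti.
Round 4, table 3: round 4 has {re, mi, sol, la, ti} and table 3 has {re, mi, fa, sol, la, ti}, leaving only do.
Round 4, table 1: round 4 has {do, re, mi, sol, la, ti} and table 1 has {mi, sol, ti}, leaving only fa.
Round 2 already has {do, re, mi, ti} and table 1 already has {mi, fa, sol, ti}, so round 2, table 1 must be la.

la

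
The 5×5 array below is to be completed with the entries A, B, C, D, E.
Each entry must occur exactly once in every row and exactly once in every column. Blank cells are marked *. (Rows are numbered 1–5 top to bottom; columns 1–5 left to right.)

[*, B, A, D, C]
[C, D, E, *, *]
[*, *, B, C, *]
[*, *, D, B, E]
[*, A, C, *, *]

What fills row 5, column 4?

E

Row 5 already has {A, C} and column 4 already has {B, C, D}, so row 5, column 4 must be E.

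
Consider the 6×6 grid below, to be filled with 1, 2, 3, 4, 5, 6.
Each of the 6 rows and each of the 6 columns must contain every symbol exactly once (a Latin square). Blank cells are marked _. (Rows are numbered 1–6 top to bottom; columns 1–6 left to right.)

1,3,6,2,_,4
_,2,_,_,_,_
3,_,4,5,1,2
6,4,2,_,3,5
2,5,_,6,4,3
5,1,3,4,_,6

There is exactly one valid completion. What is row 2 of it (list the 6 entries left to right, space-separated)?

Row 2, column 1: row 2 has {2} and column 1 has {1, 2, 3, 5, 6}, leaving only 4.
Row 2, column 6: row 2 has {2, 4} and column 6 has {2, 3, 4, 5, 6}, leaving only 1.
Row 2, column 3: row 2 has {1, 2, 4} and column 3 has {2, 3, 4, 6}, leaving only 5.
Row 2, column 4: row 2 has {1, 2, 4, 5} and column 4 has {2, 4, 5, 6}, leaving only 3.
Row 2, column 5: row 2 has {1, 2, 3, 4, 5} and column 5 has {1, 3, 4}, leaving only 6.
So row 2 reads: 4 2 5 3 6 1.

4 2 5 3 6 1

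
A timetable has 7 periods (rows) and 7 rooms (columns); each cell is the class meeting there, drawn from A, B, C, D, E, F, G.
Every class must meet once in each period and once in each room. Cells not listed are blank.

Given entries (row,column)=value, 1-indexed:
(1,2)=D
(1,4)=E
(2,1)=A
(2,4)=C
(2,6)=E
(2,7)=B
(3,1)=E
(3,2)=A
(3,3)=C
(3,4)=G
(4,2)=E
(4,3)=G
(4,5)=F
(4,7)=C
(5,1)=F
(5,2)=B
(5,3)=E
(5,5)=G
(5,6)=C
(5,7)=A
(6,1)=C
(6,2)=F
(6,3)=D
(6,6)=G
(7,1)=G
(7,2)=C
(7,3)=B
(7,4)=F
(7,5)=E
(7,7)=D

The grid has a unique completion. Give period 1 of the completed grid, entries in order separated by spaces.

Period 1, room 1: period 1 has {D, E} and room 1 has {A, C, E, F, G}, leaving only B.
Period 2, room 2: period 2 has {A, B, C, E} and room 2 has {A, B, C, D, E, F}, leaving only G.
Period 2, room 3: period 2 has {A, B, C, E, G} and room 3 has {B, C, D, E, G}, leaving only F.
Period 1, room 3: period 1 has {B, D, E} and room 3 has {B, C, D, E, F, G}, leaving only A.
Period 1, room 5: period 1 has {A, B, D, E} and room 5 has {E, F, G}, leaving only C.
Period 1, room 6: period 1 has {A, B, C, D, E} and room 6 has {C, E, G}, leaving only F.
Period 1, room 7: period 1 has {A, B, C, D, E, F} and room 7 has {A, B, C, D}, leaving only G.
So period 1 reads: B D A E C F G.

B D A E C F G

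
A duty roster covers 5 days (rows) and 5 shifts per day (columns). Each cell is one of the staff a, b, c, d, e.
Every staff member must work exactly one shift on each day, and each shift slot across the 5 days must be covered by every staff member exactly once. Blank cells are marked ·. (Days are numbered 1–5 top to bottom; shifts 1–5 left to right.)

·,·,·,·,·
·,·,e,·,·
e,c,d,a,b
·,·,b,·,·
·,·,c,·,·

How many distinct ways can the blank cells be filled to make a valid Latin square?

Day 1, shift 1: eliminating its day and shift leaves {a, b, c, d}.
Day 1, shift 2: eliminating its day and shift leaves {a, b, d, e}.
Day 1, shift 3: eliminating its day and shift leaves {a}.
Day 1, shift 4: eliminating its day and shift leaves {b, c, d, e}.
Day 1, shift 5: eliminating its day and shift leaves {a, c, d, e}.
Day 2, shift 1: eliminating its day and shift leaves {a, b, c, d}.
Day 2, shift 2: eliminating its day and shift leaves {a, b, d}.
Day 2, shift 4: eliminating its day and shift leaves {b, c, d}.
Day 2, shift 5: eliminating its day and shift leaves {a, c, d}.
Day 4, shift 1: eliminating its day and shift leaves {a, c, d}.
Day 4, shift 2: eliminating its day and shift leaves {a, d, e}.
Day 4, shift 4: eliminating its day and shift leaves {c, d, e}.
Day 4, shift 5: eliminating its day and shift leaves {a, c, d, e}.
Day 5, shift 1: eliminating its day and shift leaves {a, b, d}.
Day 5, shift 2: eliminating its day and shift leaves {a, b, d, e}.
Day 5, shift 4: eliminating its day and shift leaves {b, d, e}.
Day 5, shift 5: eliminating its day and shift leaves {a, d, e}.
Enumerating the assignments across these blanks that avoid any day or shift repeat gives 56 completions.

56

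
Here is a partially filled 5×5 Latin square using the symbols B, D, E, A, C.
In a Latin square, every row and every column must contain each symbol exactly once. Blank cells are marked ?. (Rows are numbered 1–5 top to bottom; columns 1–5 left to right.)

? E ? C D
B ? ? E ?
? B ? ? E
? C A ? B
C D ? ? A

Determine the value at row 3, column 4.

Row 1, column 1: row 1 has {D, E, C} and column 1 has {B, C}, leaving only A.
Row 1, column 3: row 1 has {D, E, A, C} and column 3 has {A}, leaving only B.
Row 2, column 2: row 2 has {B, E} and column 2 has {B, D, E, C}, leaving only A.
Row 2, column 5: row 2 has {B, E, A} and column 5 has {B, D, E, A}, leaving only C.
Row 2, column 3: row 2 has {B, E, A, C} and column 3 has {B, A}, leaving only D.
Row 3, column 1: row 3 has {B, E} and column 1 has {B, A, C}, leaving only D.
Row 3 already has {B, D, E} and column 4 already has {E, C}, so row 3, column 4 must be A.

A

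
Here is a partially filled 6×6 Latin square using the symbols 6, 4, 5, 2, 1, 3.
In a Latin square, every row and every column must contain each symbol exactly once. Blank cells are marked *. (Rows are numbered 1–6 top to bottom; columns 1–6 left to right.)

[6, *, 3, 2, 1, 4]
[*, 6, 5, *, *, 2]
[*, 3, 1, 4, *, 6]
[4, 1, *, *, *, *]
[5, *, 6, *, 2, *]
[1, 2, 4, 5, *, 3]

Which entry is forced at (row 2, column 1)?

3

Row 2 already has {6, 5, 2} and column 1 already has {6, 4, 5, 1}, so row 2, column 1 must be 3.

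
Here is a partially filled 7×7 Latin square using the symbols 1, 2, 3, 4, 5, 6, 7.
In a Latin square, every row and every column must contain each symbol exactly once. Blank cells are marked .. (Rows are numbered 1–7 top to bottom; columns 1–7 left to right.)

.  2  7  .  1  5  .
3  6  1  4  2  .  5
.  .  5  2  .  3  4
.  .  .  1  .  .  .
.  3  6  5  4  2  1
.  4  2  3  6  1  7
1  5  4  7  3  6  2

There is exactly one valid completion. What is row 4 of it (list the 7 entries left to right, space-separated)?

2 7 3 1 5 4 6

Row 4, column 2: row 4 has {1} and column 2 has {2, 3, 4, 5, 6}, leaving only 7.
Row 4, column 3: row 4 has {1, 7} and column 3 has {1, 2, 4, 5, 6, 7}, leaving only 3.
Row 4, column 5: row 4 has {1, 3, 7} and column 5 has {1, 2, 3, 4, 6}, leaving only 5.
Row 4, column 6: row 4 has {1, 3, 5, 7} and column 6 has {1, 2, 3, 5, 6}, leaving only 4.
Row 4, column 7: row 4 has {1, 3, 4, 5, 7} and column 7 has {1, 2, 4, 5, 7}, leaving only 6.
Row 4, column 1: row 4 has {1, 3, 4, 5, 6, 7} and column 1 has {1, 3}, leaving only 2.
So row 4 reads: 2 7 3 1 5 4 6.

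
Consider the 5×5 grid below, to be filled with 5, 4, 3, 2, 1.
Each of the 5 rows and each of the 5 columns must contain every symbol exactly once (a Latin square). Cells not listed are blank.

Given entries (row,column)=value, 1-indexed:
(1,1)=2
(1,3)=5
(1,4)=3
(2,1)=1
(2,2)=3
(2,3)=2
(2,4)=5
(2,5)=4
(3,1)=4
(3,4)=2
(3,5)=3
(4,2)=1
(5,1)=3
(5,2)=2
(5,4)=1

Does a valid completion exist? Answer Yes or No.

No row or column among the givens repeats a symbol, and propagating forced cells runs into no contradiction.
One valid completion exists (for instance, 2 4 5 3 1 / 1 3 2 5 4 / 4 5 1 2 3 / 5 1 3 4 2 / 3 2 4 1 5).

Yes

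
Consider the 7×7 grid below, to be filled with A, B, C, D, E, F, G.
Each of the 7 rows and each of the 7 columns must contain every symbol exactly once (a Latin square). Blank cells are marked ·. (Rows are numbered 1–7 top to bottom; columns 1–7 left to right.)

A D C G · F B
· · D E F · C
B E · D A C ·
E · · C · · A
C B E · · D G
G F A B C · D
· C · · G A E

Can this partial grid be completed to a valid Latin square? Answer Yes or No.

No

Row 2, column 1: row 2 together with column 1 already contain {A, B, C, D, E, F, G} — every symbol — so nothing can go there. The grid has no valid completion.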